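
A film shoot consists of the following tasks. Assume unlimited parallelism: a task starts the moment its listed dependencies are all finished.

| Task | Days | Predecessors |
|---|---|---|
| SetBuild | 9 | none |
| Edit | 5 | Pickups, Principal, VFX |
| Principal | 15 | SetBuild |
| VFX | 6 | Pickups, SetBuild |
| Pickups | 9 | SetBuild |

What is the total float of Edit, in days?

0

The longest chain is SetBuild→Principal→Edit = 9+15+5 = 29; overall finish 29 days.
Edit finishes as early as 29 and must finish by 29.
Float = 29 − 29 = 0.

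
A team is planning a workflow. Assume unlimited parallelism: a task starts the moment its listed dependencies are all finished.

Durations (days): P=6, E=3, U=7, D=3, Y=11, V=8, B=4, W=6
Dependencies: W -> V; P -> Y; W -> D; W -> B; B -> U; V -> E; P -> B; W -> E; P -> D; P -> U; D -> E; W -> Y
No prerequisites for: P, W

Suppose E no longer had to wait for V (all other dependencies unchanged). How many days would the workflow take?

With the dependency in place, P→Y = 6+11 = 17 sets the finish at 17 days.
Without V→E, E's earliest start moves from 14 to 9.
After: P→Y = 6+11 = 17 → 17 days.

17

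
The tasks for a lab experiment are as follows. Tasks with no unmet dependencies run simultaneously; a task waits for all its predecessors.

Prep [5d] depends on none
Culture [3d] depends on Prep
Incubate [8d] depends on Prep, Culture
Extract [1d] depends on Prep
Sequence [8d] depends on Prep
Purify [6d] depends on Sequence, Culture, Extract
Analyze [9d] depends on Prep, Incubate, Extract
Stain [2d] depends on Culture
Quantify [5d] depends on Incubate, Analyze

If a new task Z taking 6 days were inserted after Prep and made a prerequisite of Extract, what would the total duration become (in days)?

30

Originally the lab experiment takes 30 days.
With Z inserted, Extract now waits for max(Prep, Z).
New critical path: Prep→Culture→Incubate→Analyze→Quantify = 5+3+8+9+5 = 30 ⇒ 30 days.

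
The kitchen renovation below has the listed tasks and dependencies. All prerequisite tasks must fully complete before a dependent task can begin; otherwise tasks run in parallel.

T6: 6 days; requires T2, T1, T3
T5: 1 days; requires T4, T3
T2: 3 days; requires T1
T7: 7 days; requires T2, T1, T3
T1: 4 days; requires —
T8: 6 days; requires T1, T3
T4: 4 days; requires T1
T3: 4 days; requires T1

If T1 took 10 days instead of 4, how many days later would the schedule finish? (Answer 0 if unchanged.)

6

Baseline: T1→T3→T7 = 4+4+7 = 15 → 15 days.
T1 lies on that path, so at 10 days the path becomes 21 days.
The critical path is still T1→T3→T7; finish is now 21 days.
Change in finish: 21 − 15 = +6 days.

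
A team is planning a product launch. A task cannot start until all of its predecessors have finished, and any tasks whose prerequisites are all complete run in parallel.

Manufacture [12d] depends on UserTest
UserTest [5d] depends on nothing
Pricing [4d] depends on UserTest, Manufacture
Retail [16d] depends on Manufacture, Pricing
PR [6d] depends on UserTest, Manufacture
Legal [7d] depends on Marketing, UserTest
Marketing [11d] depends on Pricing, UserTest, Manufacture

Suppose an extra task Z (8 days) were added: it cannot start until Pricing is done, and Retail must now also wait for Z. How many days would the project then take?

45

Originally the project takes 39 days.
With Z inserted, Retail now waits for max(Manufacture, Pricing, Z).
New critical path: UserTest→Manufacture→Pricing→Z→Retail = 5+12+4+8+16 = 45 ⇒ 45 days.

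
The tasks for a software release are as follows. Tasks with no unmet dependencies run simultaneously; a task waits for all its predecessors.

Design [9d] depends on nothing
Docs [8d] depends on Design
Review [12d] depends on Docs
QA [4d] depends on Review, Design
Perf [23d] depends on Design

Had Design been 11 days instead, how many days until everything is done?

As given, the longest chain is Design→Docs→Review→QA = 9+8+12+4 = 33, so the finish is 33 days.
Design lies on that path, so at 11 days the path becomes 35 days.
That remains the longest chain; total 35 days.

35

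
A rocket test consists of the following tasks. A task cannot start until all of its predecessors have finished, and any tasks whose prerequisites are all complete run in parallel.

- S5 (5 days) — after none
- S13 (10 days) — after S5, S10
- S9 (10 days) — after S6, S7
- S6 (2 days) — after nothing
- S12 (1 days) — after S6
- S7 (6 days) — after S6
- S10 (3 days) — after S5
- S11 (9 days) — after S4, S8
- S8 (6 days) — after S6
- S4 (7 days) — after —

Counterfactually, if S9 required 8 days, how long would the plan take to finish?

The binding path is S6→S7→S9 = 2+6+10 = 18; finish at 18 days.
S9 is on the critical path; changing it to 8 makes that path 16 days.
The binding chain switches to S5→S10→S13 = 5+3+10 = 18; finish 18 days.

18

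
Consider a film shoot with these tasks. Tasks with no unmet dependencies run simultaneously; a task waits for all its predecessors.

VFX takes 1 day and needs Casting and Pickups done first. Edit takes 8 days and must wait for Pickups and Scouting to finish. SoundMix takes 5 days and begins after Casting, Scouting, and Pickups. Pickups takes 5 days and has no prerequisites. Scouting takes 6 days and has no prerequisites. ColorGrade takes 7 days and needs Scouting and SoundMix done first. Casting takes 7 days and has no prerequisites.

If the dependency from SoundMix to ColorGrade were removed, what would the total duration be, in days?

14

Before: longest chain Casting→SoundMix→ColorGrade = 7+5+7 = 19, finish 19.
Without SoundMix→ColorGrade, ColorGrade's earliest start moves from 12 to 6.
After: Scouting→Edit = 6+8 = 14 → 14 days.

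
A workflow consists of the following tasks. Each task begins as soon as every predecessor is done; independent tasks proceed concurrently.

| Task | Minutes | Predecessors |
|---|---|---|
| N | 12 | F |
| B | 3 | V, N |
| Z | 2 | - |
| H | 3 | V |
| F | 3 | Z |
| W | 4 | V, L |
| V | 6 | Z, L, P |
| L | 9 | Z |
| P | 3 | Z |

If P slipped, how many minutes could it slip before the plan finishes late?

Critical path: Z→L→V→W = 2+9+6+4 = 21, so the finish is 21 minutes.
Longest path through P: 15 minutes (earliest finish 5, latest finish 11).
Float = 21 − 15 = 6.

6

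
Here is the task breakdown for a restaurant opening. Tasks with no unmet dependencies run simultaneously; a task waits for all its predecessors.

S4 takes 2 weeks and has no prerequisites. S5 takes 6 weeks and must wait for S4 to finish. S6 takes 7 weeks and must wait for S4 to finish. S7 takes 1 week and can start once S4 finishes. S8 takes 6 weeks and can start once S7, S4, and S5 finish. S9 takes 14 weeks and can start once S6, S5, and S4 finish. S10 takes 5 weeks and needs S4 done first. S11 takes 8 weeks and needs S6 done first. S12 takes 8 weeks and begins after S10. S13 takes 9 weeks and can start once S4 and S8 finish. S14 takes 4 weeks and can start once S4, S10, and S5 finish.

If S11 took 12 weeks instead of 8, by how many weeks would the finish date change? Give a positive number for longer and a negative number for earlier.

0

Actual critical path: S4→S5→S8→S13 = 2+6+6+9 = 23 ⇒ 23 weeks.
S11 is off the critical path — its longest chain is 17 weeks, giving 6 of slack.
The critical path is still S4→S5→S8→S13; finish is now 23 weeks.
Change in finish: 23 − 23 = +0 weeks.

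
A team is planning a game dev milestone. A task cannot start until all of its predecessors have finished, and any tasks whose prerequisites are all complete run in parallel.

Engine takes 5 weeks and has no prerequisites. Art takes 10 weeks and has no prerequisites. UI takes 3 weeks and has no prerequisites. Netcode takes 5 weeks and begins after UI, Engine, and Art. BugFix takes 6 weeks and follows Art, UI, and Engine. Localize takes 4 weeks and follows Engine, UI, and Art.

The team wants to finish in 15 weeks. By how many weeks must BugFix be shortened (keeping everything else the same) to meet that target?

Current finish: 16 weeks; target: 15.
BugFix is on every critical path, so each week cut from BugFix cuts the finish by one (this holds down to a finish of 15).
Need 16 − 15 = 1 week off BugFix → BugFix becomes 5 weeks, finish becomes 15.

1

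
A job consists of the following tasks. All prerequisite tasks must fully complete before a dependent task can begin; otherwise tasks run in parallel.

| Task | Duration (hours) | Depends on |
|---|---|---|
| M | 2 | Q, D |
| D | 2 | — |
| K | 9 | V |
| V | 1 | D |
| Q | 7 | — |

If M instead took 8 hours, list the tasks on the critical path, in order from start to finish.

Q, M

Critical path before the change: D→V→K = 2+1+9 = 12 giving 12 hours.
M has 3 hours of float (longest path through it is 9).
Now Q→M = 7+8 = 15 is longest, so the finish becomes 15 hours.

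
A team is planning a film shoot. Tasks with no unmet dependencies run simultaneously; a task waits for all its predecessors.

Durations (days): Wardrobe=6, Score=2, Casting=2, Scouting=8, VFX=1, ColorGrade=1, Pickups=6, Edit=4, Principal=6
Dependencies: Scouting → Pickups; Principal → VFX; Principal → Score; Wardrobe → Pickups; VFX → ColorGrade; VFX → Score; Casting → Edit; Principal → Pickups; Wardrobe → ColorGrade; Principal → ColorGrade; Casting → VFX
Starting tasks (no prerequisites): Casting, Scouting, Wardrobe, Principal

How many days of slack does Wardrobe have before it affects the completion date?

Scouting→Pickups = 8+6 = 14 sets the makespan at 14 days.
Wardrobe finishes as early as 6 and must finish by 8.
So Wardrobe can slip 8 − 6 = 2 days.

2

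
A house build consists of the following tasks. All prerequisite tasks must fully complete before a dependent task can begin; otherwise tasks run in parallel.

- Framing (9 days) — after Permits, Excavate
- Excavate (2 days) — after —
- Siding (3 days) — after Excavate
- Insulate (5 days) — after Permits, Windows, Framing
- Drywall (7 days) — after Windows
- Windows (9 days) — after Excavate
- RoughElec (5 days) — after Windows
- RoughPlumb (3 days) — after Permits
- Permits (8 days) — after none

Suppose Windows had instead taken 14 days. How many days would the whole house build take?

23

Baseline: Permits→Framing→Insulate = 8+9+5 = 22 → 22 days.
Windows has 4 days of float (longest path through it is 18).
The binding chain switches to Excavate→Windows→Drywall = 2+14+7 = 23; finish 23 days.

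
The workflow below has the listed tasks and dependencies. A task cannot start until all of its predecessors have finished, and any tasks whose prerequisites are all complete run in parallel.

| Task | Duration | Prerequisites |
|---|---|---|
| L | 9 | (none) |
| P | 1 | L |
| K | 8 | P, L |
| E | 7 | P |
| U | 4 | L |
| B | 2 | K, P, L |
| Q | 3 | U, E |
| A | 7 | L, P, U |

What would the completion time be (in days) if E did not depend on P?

With the dependency in place, L→P→K→B = 9+1+8+2 = 20 sets the finish at 20 days.
Without P→E, E's earliest start moves from 10 to 0.
After: L→P→K→B = 9+1+8+2 = 20 → 20 days.

20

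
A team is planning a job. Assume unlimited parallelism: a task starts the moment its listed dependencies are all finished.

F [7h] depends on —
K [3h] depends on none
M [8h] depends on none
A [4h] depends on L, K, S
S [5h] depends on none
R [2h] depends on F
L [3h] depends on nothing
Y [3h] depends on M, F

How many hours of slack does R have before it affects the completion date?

The longest chain is M→Y = 8+3 = 11; overall finish 11 hours.
R finishes as early as 9 and must finish by 11.
So R can slip 11 − 9 = 2 hours.

2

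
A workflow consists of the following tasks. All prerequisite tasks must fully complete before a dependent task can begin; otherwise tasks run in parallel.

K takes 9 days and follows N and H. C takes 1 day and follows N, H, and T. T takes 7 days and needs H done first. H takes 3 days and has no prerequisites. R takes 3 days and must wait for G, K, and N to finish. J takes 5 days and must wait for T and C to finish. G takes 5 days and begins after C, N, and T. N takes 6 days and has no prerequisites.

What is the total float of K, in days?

H→T→C→G→R = 3+7+1+5+3 = 19 sets the makespan at 19 days.
Longest path through K: 18 days (earliest finish 15, latest finish 16).
So K can slip 16 − 15 = 1 day.

1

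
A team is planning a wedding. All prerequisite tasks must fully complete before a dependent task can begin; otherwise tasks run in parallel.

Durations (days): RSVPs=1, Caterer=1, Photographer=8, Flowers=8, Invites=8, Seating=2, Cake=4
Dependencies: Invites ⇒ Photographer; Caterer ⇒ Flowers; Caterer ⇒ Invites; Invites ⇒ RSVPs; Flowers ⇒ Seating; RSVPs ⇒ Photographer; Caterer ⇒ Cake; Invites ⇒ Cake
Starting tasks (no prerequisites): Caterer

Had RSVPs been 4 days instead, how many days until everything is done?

Critical path before the change: Caterer→Invites→RSVPs→Photographer = 1+8+1+8 = 18 giving 18 days.
RSVPs is on the critical path; changing it to 4 makes that path 21 days.
No other chain overtakes it, so the finish is 21 days.

21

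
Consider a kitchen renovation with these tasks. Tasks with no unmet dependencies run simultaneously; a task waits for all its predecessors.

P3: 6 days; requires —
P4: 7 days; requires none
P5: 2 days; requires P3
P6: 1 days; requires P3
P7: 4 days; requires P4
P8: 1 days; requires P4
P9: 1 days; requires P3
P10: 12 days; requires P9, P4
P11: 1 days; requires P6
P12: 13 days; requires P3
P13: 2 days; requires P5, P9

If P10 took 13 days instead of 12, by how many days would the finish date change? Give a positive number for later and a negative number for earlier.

Critical path before the change: P3→P9→P10 = 6+1+12 = 19 giving 19 days.
P10 is on the critical path; changing it to 13 makes that path 20 days.
The critical path is still P3→P9→P10; finish is now 20 days.
Change in finish: 20 − 19 = +1 days.

1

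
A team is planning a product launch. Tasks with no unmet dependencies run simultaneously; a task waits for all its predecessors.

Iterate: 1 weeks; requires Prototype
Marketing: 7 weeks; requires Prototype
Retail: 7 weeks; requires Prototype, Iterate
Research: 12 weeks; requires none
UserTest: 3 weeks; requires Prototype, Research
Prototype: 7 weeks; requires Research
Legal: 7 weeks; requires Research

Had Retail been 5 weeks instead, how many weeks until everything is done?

The binding path is Research→Prototype→Iterate→Retail = 12+7+1+7 = 27; finish at 27 weeks.
Retail lies on that path, so at 5 weeks the path becomes 25 weeks.
The binding chain switches to Research→Prototype→Marketing = 12+7+7 = 26; finish 26 weeks.

26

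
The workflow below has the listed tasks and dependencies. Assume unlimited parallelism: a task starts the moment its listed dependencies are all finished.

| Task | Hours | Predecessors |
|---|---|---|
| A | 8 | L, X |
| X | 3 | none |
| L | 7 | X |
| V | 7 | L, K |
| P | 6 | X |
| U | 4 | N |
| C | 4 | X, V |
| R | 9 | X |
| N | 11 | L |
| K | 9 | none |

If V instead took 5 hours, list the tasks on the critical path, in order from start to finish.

X, L, N, U

As given, the longest chain is X→L→N→U = 3+7+11+4 = 25, so the finish is 25 hours.
V is off the critical path — its longest chain is 21 hours, giving 4 of slack.
The critical path is still X→L→N→U; finish is now 25 hours.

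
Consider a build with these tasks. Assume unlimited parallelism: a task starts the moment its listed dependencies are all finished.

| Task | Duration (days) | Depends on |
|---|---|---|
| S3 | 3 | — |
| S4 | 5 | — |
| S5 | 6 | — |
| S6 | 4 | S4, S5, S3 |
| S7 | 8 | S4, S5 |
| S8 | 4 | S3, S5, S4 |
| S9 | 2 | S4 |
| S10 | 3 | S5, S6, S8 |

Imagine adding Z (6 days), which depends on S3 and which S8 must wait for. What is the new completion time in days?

Originally the build takes 14 days.
With Z inserted, S8 now waits for max(S3, S5, S4, Z).
New critical path: S3→Z→S8→S10 = 3+6+4+3 = 16 ⇒ 16 days.

16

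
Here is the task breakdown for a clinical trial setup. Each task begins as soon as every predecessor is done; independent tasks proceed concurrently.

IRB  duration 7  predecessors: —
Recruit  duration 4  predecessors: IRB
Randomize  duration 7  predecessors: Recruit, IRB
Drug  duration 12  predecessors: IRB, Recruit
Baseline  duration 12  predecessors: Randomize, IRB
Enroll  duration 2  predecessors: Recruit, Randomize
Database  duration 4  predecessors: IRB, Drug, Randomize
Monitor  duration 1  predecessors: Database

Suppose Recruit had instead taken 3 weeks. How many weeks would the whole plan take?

29

The binding path is IRB→Recruit→Randomize→Baseline = 7+4+7+12 = 30; finish at 30 weeks.
Recruit is on the critical path; changing it to 3 makes that path 29 weeks.
That remains the longest chain; total 29 weeks.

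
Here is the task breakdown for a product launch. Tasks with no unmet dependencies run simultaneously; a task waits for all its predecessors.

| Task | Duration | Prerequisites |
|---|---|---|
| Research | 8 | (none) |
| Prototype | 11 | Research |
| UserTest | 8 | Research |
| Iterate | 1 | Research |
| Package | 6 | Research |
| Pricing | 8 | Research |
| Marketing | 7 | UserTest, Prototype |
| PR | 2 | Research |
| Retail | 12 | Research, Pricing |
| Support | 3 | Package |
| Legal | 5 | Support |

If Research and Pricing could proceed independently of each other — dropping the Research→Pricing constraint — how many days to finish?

26

Original critical path: Research→Pricing→Retail = 8+8+12 = 28 ⇒ 28 days.
Without Research→Pricing, Pricing's earliest start moves from 8 to 0.
After: Research→Prototype→Marketing = 8+11+7 = 26 → 26 days.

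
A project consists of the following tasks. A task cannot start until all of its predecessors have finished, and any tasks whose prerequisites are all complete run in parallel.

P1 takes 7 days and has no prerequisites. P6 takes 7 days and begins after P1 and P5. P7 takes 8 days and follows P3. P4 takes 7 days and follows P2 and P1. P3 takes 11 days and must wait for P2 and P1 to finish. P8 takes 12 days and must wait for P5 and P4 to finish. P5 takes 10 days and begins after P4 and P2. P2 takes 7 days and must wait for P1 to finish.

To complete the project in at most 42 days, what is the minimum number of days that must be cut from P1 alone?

Current finish: 43 days; target: 42.
P1 is on every critical path, so each day cut from P1 cuts the finish by one (this holds down to a finish of 37).
Need 43 − 42 = 1 day off P1 → P1 becomes 6 days, finish becomes 42.

1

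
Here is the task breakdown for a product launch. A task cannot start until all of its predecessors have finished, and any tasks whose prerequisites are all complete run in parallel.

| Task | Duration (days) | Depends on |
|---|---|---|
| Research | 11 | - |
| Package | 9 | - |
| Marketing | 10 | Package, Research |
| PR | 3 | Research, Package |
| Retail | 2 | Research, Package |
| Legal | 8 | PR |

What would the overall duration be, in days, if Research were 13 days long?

24

Baseline: Research→PR→Legal = 11+3+8 = 22 → 22 days.
Research is on the critical path; changing it to 13 makes that path 24 days.
No other chain overtakes it, so the finish is 24 days.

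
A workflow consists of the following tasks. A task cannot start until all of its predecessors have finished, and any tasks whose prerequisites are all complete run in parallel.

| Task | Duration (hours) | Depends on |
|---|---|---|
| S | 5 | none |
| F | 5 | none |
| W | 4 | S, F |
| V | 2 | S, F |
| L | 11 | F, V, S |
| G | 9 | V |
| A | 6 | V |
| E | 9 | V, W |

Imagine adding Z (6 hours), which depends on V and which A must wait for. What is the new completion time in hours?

19

Originally the workflow takes 18 hours.
With Z inserted, A now waits for max(V, Z).
New critical path: S→V→Z→A = 5+2+6+6 = 19 ⇒ 19 hours.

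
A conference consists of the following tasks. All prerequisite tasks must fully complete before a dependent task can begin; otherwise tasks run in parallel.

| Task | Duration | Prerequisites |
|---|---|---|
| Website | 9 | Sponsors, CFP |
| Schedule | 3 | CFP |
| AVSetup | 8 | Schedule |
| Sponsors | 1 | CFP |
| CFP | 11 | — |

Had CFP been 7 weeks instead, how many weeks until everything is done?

18

Baseline: CFP→Schedule→AVSetup = 11+3+8 = 22 → 22 weeks.
CFP lies on that path, so at 7 weeks the path becomes 18 weeks.
That remains the longest chain; total 18 weeks.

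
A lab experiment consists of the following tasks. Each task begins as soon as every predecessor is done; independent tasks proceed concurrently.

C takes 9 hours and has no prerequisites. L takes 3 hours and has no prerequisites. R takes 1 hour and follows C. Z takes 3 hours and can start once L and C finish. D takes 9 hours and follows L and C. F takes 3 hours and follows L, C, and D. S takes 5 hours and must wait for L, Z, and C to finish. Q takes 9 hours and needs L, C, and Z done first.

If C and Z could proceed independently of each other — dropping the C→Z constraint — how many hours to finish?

21

With the dependency in place, C→Z→Q = 9+3+9 = 21 sets the finish at 21 hours.
Without C→Z, Z's earliest start moves from 9 to 3.
The longest chain is now C→D→F = 9+9+3 = 21, so the lab experiment takes 21 hours.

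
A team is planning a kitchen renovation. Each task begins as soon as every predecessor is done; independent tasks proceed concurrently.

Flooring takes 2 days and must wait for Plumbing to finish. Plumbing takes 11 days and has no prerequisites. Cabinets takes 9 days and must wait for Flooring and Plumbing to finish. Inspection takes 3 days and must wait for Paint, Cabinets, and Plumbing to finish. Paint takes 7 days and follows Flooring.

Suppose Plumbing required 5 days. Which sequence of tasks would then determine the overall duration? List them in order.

Critical path before the change: Plumbing→Flooring→Cabinets→Inspection = 11+2+9+3 = 25 giving 25 days.
Plumbing lies on that path, so at 5 days the path becomes 19 days.
The critical path is still Plumbing→Flooring→Cabinets→Inspection; finish is now 19 days.

Plumbing, Flooring, Cabinets, Inspection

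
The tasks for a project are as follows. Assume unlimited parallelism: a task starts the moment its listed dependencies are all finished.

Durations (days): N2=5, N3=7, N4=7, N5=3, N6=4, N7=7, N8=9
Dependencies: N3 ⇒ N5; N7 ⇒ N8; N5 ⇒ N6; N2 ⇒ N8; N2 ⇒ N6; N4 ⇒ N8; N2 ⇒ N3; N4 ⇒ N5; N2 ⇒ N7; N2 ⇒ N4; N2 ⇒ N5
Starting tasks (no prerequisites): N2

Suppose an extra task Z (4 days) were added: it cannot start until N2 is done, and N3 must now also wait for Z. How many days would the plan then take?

23

Originally the plan takes 21 days.
With Z inserted, N3 now waits for max(N2, Z).
New critical path: N2→Z→N3→N5→N6 = 5+4+7+3+4 = 23 ⇒ 23 days.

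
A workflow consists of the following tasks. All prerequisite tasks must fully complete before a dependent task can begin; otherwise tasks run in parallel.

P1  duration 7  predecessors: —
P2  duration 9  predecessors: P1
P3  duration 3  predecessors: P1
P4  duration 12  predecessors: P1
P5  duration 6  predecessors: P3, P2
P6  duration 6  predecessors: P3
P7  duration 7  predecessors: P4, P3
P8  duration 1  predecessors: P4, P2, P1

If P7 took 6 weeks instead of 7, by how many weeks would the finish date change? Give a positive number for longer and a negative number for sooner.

The binding path is P1→P4→P7 = 7+12+7 = 26; finish at 26 weeks.
P7 is on the critical path; changing it to 6 makes that path 25 weeks.
That remains the longest chain; total 25 weeks.
Change in finish: 25 − 26 = -1 weeks.

-1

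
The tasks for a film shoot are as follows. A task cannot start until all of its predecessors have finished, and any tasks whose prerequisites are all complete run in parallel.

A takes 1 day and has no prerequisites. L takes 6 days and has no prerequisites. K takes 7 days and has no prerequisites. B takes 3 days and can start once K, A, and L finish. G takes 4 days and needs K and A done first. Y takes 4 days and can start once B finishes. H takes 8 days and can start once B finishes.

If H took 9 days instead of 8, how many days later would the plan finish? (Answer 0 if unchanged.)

Baseline: K→B→H = 7+3+8 = 18 → 18 days.
Since H is critical, the +1 change carries straight to that chain (now 19 days).
No other chain overtakes it, so the finish is 19 days.
Change in finish: 19 − 18 = +1 days.

1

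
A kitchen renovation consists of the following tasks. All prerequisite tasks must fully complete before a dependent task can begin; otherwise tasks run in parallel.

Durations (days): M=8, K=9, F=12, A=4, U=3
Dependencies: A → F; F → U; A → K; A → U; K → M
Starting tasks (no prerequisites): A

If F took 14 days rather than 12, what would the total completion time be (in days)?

21

As given, the longest chain is A→K→M = 4+9+8 = 21, so the finish is 21 days.
F is off the critical path — its longest chain is 19 days, giving 2 of slack.
The binding chain switches to A→F→U = 4+14+3 = 21; finish 21 days.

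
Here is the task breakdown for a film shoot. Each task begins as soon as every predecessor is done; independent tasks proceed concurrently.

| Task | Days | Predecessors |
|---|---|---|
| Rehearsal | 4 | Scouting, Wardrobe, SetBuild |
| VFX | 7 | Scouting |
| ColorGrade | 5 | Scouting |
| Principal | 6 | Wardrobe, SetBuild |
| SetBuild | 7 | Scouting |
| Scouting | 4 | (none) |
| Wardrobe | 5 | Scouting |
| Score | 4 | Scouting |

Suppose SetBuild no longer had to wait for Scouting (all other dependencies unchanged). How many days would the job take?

15

With the dependency in place, Scouting→SetBuild→Principal = 4+7+6 = 17 sets the finish at 17 days.
Without Scouting→SetBuild, SetBuild's earliest start moves from 4 to 0.
After: Scouting→Wardrobe→Principal = 4+5+6 = 15 → 15 days.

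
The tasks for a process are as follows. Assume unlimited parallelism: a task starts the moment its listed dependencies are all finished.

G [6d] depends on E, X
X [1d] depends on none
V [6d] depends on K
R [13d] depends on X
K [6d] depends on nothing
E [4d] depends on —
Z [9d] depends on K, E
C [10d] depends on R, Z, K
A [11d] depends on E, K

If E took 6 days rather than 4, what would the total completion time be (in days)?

25

The binding path is K→Z→C = 6+9+10 = 25; finish at 25 days.
E has 2 days of float (longest path through it is 23).
New critical path: E→Z→C = 6+9+10 = 25 ⇒ 25 days.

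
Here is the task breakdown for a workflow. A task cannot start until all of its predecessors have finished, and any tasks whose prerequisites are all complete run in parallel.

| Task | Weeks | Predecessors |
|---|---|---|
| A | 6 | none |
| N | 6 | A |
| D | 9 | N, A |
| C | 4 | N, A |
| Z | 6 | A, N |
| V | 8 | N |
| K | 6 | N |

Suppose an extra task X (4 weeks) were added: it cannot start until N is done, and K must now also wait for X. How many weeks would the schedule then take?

Originally the schedule takes 21 weeks.
With X inserted, K now waits for max(N, X).
New critical path: A→N→X→K = 6+6+4+6 = 22 ⇒ 22 weeks.

22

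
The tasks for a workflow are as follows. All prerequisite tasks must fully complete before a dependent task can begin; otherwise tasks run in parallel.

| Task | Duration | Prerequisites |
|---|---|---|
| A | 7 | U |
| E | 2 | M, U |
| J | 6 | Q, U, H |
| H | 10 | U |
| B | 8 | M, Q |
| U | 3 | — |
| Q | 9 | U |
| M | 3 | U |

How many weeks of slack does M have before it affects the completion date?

6

U→Q→B = 3+9+8 = 20 sets the makespan at 20 weeks.
M finishes as early as 6 and must finish by 12.
Slack of M = 9 − 3 = 6 weeks.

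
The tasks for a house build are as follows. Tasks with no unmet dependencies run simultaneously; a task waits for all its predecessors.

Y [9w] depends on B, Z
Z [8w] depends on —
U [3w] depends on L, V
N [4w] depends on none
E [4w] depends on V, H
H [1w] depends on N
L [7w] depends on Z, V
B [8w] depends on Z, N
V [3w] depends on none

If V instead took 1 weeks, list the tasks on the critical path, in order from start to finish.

The binding path is Z→B→Y = 8+8+9 = 25; finish at 25 weeks.
V is off the critical path — its longest chain is 13 weeks, giving 12 of slack.
That remains the longest chain; total 25 weeks.

Z, B, Y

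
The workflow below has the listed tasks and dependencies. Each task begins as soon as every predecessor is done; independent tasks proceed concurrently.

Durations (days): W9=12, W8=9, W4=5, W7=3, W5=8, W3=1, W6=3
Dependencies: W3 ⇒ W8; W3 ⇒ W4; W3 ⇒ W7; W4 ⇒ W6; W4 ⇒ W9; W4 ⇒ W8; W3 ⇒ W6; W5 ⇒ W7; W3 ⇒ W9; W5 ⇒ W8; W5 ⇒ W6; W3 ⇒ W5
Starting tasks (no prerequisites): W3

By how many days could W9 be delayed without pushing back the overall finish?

0

The longest chain is W3→W4→W9 = 1+5+12 = 18; overall finish 18 days.
The longest chain containing W9 totals 18 days.
Float = 18 − 18 = 0.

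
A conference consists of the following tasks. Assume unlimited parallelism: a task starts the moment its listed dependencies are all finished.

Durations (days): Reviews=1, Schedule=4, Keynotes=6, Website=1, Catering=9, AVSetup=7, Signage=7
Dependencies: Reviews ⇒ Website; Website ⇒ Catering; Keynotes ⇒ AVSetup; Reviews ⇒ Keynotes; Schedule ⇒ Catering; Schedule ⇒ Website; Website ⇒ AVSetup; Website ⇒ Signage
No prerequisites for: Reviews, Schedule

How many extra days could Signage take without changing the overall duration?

2

Reviews→Keynotes→AVSetup = 1+6+7 = 14 sets the makespan at 14 days.
The longest chain containing Signage totals 12 days.
Float = 14 − 12 = 2.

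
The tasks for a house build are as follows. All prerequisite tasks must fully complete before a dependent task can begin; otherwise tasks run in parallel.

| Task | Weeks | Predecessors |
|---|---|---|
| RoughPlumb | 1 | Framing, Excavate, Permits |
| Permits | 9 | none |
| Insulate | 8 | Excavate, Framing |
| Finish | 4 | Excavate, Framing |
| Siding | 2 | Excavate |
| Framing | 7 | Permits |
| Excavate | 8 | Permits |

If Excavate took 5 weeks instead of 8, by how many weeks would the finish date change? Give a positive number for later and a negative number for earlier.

Actual critical path: Permits→Excavate→Insulate = 9+8+8 = 25 ⇒ 25 weeks.
Since Excavate is critical, the -3 change carries straight to that chain (now 22 weeks).
New critical path: Permits→Framing→Insulate = 9+7+8 = 24 ⇒ 24 weeks.
Change in finish: 24 − 25 = -1 weeks.

-1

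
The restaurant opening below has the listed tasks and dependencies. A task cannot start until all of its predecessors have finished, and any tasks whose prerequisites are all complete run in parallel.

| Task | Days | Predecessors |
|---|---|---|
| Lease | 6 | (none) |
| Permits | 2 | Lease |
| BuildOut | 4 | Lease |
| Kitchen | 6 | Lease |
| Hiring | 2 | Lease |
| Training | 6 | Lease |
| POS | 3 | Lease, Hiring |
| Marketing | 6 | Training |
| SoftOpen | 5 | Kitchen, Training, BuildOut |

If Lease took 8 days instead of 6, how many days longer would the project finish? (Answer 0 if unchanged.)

Critical path before the change: Lease→Training→Marketing = 6+6+6 = 18 giving 18 days.
Since Lease is critical, the +2 change carries straight to that chain (now 20 days).
The critical path is still Lease→Training→Marketing; finish is now 20 days.
Change in finish: 20 − 18 = +2 days.

2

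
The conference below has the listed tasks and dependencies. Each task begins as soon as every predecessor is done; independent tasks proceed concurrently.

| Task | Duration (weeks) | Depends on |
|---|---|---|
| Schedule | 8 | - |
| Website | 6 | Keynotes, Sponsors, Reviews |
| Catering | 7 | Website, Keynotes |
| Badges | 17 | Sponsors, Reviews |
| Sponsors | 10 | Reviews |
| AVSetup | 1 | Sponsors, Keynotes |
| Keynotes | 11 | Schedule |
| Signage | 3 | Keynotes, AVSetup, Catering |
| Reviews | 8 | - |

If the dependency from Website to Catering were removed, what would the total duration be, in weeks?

With the dependency in place, Reviews→Sponsors→Badges = 8+10+17 = 35 sets the finish at 35 weeks.
Without Website→Catering, Catering's earliest start moves from 25 to 19.
The longest chain is now Reviews→Sponsors→Badges = 8+10+17 = 35, so the project takes 35 weeks.

35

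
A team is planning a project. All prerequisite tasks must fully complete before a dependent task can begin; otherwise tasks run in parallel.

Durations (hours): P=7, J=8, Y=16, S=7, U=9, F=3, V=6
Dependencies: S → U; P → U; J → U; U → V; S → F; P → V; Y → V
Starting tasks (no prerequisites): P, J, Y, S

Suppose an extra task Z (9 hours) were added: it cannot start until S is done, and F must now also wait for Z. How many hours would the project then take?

Originally the project takes 23 hours.
With Z inserted, F now waits for max(S, Z).
New critical path: J→U→V = 8+9+6 = 23 ⇒ 23 hours.

23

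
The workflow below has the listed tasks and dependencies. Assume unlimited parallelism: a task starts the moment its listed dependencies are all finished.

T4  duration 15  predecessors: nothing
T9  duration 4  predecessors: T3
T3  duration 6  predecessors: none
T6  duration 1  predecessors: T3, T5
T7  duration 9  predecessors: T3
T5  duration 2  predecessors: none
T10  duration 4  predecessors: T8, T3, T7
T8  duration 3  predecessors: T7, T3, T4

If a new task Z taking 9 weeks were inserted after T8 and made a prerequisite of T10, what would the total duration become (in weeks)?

31

Originally the plan takes 22 weeks.
With Z inserted, T10 now waits for max(T8, T3, T7, Z).
New critical path: T3→T7→T8→Z→T10 = 6+9+3+9+4 = 31 ⇒ 31 weeks.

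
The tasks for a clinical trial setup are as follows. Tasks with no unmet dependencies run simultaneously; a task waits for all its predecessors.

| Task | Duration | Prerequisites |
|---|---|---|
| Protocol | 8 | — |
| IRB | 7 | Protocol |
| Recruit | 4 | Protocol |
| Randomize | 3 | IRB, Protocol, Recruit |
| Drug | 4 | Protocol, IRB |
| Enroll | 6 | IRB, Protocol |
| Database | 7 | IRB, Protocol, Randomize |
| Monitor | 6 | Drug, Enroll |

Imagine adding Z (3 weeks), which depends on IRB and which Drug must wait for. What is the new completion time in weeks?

Originally the plan takes 27 weeks.
With Z inserted, Drug now waits for max(Protocol, IRB, Z).
New critical path: Protocol→IRB→Z→Drug→Monitor = 8+7+3+4+6 = 28 ⇒ 28 weeks.

28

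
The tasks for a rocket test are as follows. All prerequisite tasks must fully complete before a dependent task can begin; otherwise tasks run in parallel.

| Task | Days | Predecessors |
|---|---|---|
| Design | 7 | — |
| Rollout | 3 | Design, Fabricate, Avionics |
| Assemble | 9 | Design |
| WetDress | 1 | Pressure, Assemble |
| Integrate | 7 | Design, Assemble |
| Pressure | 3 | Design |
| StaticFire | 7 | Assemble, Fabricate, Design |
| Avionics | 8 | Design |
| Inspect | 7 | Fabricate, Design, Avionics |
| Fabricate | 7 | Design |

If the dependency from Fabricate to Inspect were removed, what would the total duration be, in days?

With the dependency in place, Design→Assemble→StaticFire = 7+9+7 = 23 sets the finish at 23 days.
Dropping Fabricate→Inspect doesn't change Inspect's earliest start (15); another predecessor still binds.
The longest chain is now Design→Assemble→StaticFire = 7+9+7 = 23, so the job takes 23 days.

23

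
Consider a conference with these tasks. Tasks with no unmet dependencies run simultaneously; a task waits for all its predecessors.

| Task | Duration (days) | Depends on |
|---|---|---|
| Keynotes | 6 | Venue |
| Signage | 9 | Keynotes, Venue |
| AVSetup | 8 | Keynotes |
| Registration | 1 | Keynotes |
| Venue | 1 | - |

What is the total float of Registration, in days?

8

Venue→Keynotes→Signage = 1+6+9 = 16 sets the makespan at 16 days.
The longest chain containing Registration totals 8 days.
So Registration can slip 16 − 8 = 8 days.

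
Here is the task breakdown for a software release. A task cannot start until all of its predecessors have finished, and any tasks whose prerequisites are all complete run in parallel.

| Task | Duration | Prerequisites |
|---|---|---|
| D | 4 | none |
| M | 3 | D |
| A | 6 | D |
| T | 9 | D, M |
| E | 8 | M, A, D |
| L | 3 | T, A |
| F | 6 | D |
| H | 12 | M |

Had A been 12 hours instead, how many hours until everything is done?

24

Actual critical path: D→M→T→L = 4+3+9+3 = 19 ⇒ 19 hours.
A is off the critical path — its longest chain is 18 hours, giving 1 of slack.
New critical path: D→A→E = 4+12+8 = 24 ⇒ 24 hours.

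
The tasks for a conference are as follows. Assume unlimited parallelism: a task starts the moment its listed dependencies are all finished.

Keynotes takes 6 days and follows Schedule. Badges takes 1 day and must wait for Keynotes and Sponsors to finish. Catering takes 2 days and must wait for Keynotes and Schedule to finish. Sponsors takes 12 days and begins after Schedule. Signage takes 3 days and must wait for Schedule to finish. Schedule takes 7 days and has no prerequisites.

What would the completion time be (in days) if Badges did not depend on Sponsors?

19

Original critical path: Schedule→Sponsors→Badges = 7+12+1 = 20 ⇒ 20 days.
Without Sponsors→Badges, Badges's earliest start moves from 19 to 13.
The longest chain is now Schedule→Sponsors = 7+12 = 19, so the schedule takes 19 days.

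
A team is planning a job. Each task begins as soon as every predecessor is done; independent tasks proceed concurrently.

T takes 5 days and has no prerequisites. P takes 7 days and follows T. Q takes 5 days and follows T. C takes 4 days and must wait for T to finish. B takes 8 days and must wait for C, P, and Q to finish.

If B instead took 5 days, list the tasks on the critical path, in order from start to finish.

T, P, B

Actual critical path: T→P→B = 5+7+8 = 20 ⇒ 20 days.
Since B is critical, the -3 change carries straight to that chain (now 17 days).
The critical path is still T→P→B; finish is now 17 days.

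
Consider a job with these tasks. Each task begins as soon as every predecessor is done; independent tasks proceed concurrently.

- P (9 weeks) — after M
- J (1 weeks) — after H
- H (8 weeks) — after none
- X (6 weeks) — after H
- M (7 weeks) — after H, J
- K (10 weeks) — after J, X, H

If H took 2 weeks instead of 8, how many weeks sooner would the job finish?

Baseline: H→J→M→P = 8+1+7+9 = 25 → 25 weeks.
H is on the critical path; changing it to 2 makes that path 19 weeks.
The critical path is still H→J→M→P; finish is now 19 weeks.
Change in finish: 19 − 25 = -6 weeks.

6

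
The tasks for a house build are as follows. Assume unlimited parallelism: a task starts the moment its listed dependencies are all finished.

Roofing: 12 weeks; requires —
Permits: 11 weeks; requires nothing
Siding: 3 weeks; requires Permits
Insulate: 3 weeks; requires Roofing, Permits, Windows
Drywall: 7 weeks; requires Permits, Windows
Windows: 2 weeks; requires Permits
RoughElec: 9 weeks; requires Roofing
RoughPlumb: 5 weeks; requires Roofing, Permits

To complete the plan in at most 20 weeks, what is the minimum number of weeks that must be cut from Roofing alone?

Current finish: 21 weeks; target: 20.
Roofing is on every critical path, so each week cut from Roofing cuts the finish by one (this holds down to a finish of 20).
Need 21 − 20 = 1 week off Roofing → Roofing becomes 11 weeks, finish becomes 20.

1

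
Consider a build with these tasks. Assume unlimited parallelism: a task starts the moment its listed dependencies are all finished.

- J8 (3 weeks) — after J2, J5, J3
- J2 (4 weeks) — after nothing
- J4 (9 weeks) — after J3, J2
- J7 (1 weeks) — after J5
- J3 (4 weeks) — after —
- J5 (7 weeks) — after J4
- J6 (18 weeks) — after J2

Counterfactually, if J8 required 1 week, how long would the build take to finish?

As given, the longest chain is J2→J4→J5→J8 = 4+9+7+3 = 23, so the finish is 23 weeks.
J8 is on the critical path; changing it to 1 makes that path 21 weeks.
Now J2→J6 = 4+18 = 22 is longest, so the finish becomes 22 weeks.

22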